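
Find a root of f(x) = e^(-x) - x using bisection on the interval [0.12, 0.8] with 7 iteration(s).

f(x) = e^(-x) - x
Initial interval: [0.12, 0.8]

Iteration 1:
  c_1 = (0.120000 + 0.800000)/2 = 0.460000
  f(c_1) = f(0.460000) = 0.171284
  f(a) × f(c) ≥ 0, new interval: [0.460000, 0.800000]
Iteration 2:
  c_2 = (0.460000 + 0.800000)/2 = 0.630000
  f(c_2) = f(0.630000) = -0.097408
  f(a) × f(c) < 0, new interval: [0.460000, 0.630000]
Iteration 3:
  c_3 = (0.460000 + 0.630000)/2 = 0.545000
  f(c_3) = f(0.545000) = 0.034842
  f(a) × f(c) ≥ 0, new interval: [0.545000, 0.630000]
Iteration 4:
  c_4 = (0.545000 + 0.630000)/2 = 0.587500
  f(c_4) = f(0.587500) = -0.031785
  f(a) × f(c) < 0, new interval: [0.545000, 0.587500]
Iteration 5:
  c_5 = (0.545000 + 0.587500)/2 = 0.566250
  f(c_5) = f(0.566250) = 0.001400
  f(a) × f(c) ≥ 0, new interval: [0.566250, 0.587500]
Iteration 6:
  c_6 = (0.566250 + 0.587500)/2 = 0.576875
  f(c_6) = f(0.576875) = -0.015224
  f(a) × f(c) < 0, new interval: [0.566250, 0.576875]
Iteration 7:
  c_7 = (0.566250 + 0.576875)/2 = 0.571562
  f(c_7) = f(0.571562) = -0.006920
  f(a) × f(c) < 0, new interval: [0.566250, 0.571562]

After 7 iteration(s), the approximation is c_7 = 0.571562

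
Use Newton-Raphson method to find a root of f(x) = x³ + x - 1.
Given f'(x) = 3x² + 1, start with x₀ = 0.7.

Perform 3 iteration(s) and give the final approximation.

f(x) = x³ + x - 1
f'(x) = 3x² + 1
x₀ = 0.7

Newton-Raphson formula: x_{n+1} = x_n - f(x_n)/f'(x_n)

Iteration 1:
  f(0.700000) = 0.043000
  f'(0.700000) = 2.470000
  x_1 = 0.700000 - 0.043000/2.470000 = 0.682591
Iteration 2:
  f(0.682591) = 0.000631
  f'(0.682591) = 2.397792
  x_2 = 0.682591 - 0.000631/2.397792 = 0.682328
Iteration 3:
  f(0.682328) = 0.000000
  f'(0.682328) = 2.396714
  x_3 = 0.682328 - 0.000000/2.396714 = 0.682328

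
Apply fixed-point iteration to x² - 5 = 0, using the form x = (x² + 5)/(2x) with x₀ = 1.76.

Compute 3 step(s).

Equation: x² - 5 = 0
Fixed-point form: x = (x² + 5)/(2x)
x₀ = 1.76

x_1 = g(1.760000) = 2.300455
x_2 = g(2.300455) = 2.236969
x_3 = g(2.236969) = 2.236068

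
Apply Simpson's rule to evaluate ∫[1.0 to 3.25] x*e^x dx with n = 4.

f(x) = x*e^x
a = 1.0, b = 3.25, n = 4
h = (b - a)/n = 0.562500

Simpson's rule: (h/3)[f(x₀) + 4f(x₁) + 2f(x₂) + ... + f(xₙ)]

x_0 = 1.0000, f(x_0) = 2.718282, coefficient = 1
x_1 = 1.5625, f(x_1) = 7.454271, coefficient = 4
x_2 = 2.1250, f(x_2) = 17.792407, coefficient = 2
x_3 = 2.6875, f(x_3) = 39.492524, coefficient = 4
x_4 = 3.2500, f(x_4) = 83.818605, coefficient = 1

I ≈ (0.562500/3) × 309.908880 = 58.107915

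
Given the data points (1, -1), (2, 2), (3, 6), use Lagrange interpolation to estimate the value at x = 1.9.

Lagrange interpolation formula:
P(x) = Σ yᵢ × Lᵢ(x)
where Lᵢ(x) = Π_{j≠i} (x - xⱼ)/(xᵢ - xⱼ)

L_0(1.9) = (1.9 - 2)/(1 - 2) × (1.9 - 3)/(1 - 3) = 0.055000
L_1(1.9) = (1.9 - 1)/(2 - 1) × (1.9 - 3)/(2 - 3) = 0.990000
L_2(1.9) = (1.9 - 1)/(3 - 1) × (1.9 - 2)/(3 - 2) = -0.045000

P(1.9) = (-1)×L_0(1.9) + 2×L_1(1.9) + 6×L_2(1.9)
P(1.9) = 1.655000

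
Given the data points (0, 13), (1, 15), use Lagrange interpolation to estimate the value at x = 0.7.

Lagrange interpolation formula:
P(x) = Σ yᵢ × Lᵢ(x)
where Lᵢ(x) = Π_{j≠i} (x - xⱼ)/(xᵢ - xⱼ)

L_0(0.7) = (0.7 - 1)/(0 - 1) = 0.300000
L_1(0.7) = (0.7 - 0)/(1 - 0) = 0.700000

P(0.7) = 13×L_0(0.7) + 15×L_1(0.7)
P(0.7) = 14.400000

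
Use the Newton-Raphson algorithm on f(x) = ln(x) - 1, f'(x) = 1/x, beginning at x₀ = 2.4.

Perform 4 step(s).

f(x) = ln(x) - 1
f'(x) = 1/x
x₀ = 2.4

Newton-Raphson formula: x_{n+1} = x_n - f(x_n)/f'(x_n)

Iteration 1:
  f(2.400000) = -0.124531
  f'(2.400000) = 0.416667
  x_1 = 2.400000 - (-0.124531)/0.416667 = 2.698875
Iteration 2:
  f(2.698875) = -0.007165
  f'(2.698875) = 0.370525
  x_2 = 2.698875 - (-0.007165)/0.370525 = 2.718212
Iteration 3:
  f(2.718212) = -0.000026
  f'(2.718212) = 0.367889
  x_3 = 2.718212 - (-0.000026)/0.367889 = 2.718282
Iteration 4:
  f(2.718282) = 0.000000
  f'(2.718282) = 0.367879
  x_4 = 2.718282 - 0.000000/0.367879 = 2.718282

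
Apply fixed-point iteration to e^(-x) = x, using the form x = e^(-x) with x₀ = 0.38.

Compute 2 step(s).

Equation: e^(-x) = x
Fixed-point form: x = e^(-x)
x₀ = 0.38

x_1 = g(0.380000) = 0.683861
x_2 = g(0.683861) = 0.504665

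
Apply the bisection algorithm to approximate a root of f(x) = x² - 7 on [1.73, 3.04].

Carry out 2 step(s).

f(x) = x² - 7
Initial interval: [1.73, 3.04]

Iteration 1:
  c_1 = (1.730000 + 3.040000)/2 = 2.385000
  f(c_1) = f(2.385000) = -1.311775
  f(a) × f(c) ≥ 0, new interval: [2.385000, 3.040000]
Iteration 2:
  c_2 = (2.385000 + 3.040000)/2 = 2.712500
  f(c_2) = f(2.712500) = 0.357656
  f(a) × f(c) < 0, new interval: [2.385000, 2.712500]

After 2 iteration(s), the approximation is c_2 = 2.712500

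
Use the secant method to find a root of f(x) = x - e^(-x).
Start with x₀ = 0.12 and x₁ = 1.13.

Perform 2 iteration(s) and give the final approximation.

f(x) = x - e^(-x)
x₀ = 0.12, x₁ = 1.13

Secant formula: x_{n+1} = x_n - f(x_n)(x_n - x_{n-1})/(f(x_n) - f(x_{n-1}))

Iteration 1:
  f(0.120000) = -0.766920
  f(1.130000) = 0.806967
  x_2 = 1.130000 - 0.806967×(1.130000 - 0.120000)/(0.806967 - (-0.766920))
       = 0.612151
Iteration 2:
  f(1.130000) = 0.806967
  f(0.612151) = 0.069967
  x_3 = 0.612151 - 0.069967×(0.612151 - 1.130000)/(0.069967 - 0.806967)
       = 0.562989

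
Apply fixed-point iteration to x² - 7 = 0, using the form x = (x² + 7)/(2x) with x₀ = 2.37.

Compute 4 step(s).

Equation: x² - 7 = 0
Fixed-point form: x = (x² + 7)/(2x)
x₀ = 2.37

x_1 = g(2.370000) = 2.661793
x_2 = g(2.661793) = 2.645800
x_3 = g(2.645800) = 2.645751
x_4 = g(2.645751) = 2.645751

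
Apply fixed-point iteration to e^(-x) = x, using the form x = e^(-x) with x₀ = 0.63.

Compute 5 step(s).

Equation: e^(-x) = x
Fixed-point form: x = e^(-x)
x₀ = 0.63

x_1 = g(0.630000) = 0.532592
x_2 = g(0.532592) = 0.587081
x_3 = g(0.587081) = 0.555948
x_4 = g(0.555948) = 0.573529
x_5 = g(0.573529) = 0.563533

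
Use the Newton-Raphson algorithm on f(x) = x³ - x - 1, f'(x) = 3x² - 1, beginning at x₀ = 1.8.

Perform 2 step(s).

f(x) = x³ - x - 1
f'(x) = 3x² - 1
x₀ = 1.8

Newton-Raphson formula: x_{n+1} = x_n - f(x_n)/f'(x_n)

Iteration 1:
  f(1.800000) = 3.032000
  f'(1.800000) = 8.720000
  x_1 = 1.800000 - 3.032000/8.720000 = 1.452294
Iteration 2:
  f(1.452294) = 0.610821
  f'(1.452294) = 5.327470
  x_2 = 1.452294 - 0.610821/5.327470 = 1.337639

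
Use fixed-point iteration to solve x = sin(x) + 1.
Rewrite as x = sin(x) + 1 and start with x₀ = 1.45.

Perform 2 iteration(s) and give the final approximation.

Equation: x = sin(x) + 1
Fixed-point form: x = sin(x) + 1
x₀ = 1.45

x_1 = g(1.450000) = 1.992713
x_2 = g(1.992713) = 1.912306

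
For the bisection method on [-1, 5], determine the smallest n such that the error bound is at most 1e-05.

We need (b-a)/2^n ≤ 1e-05
(5 - (-1))/2^n ≤ 1e-05
6/2^n ≤ 1e-05
2^n ≥ 600000
n ≥ log₂(600000) = 19.19
n ≥ 20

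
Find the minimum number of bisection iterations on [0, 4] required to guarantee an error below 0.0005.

We need (b-a)/2^n ≤ 0.0005
(4 - 0)/2^n ≤ 0.0005
4/2^n ≤ 0.0005
2^n ≥ 8000
n ≥ log₂(8000) = 12.97
n ≥ 13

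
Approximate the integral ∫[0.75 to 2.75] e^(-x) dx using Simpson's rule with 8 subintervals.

f(x) = e^(-x)
a = 0.75, b = 2.75, n = 8
h = (b - a)/n = 0.250000

Simpson's rule: (h/3)[f(x₀) + 4f(x₁) + 2f(x₂) + ... + f(xₙ)]

x_0 = 0.7500, f(x_0) = 0.472367, coefficient = 1
x_1 = 1.0000, f(x_1) = 0.367879, coefficient = 4
x_2 = 1.2500, f(x_2) = 0.286505, coefficient = 2
x_3 = 1.5000, f(x_3) = 0.223130, coefficient = 4
x_4 = 1.7500, f(x_4) = 0.173774, coefficient = 2
x_5 = 2.0000, f(x_5) = 0.135335, coefficient = 4
x_6 = 2.2500, f(x_6) = 0.105399, coefficient = 2
x_7 = 2.5000, f(x_7) = 0.082085, coefficient = 4
x_8 = 2.7500, f(x_8) = 0.063928, coefficient = 1

I ≈ (0.250000/3) × 4.901370 = 0.408447
Exact value: 0.408439
Error: 0.000009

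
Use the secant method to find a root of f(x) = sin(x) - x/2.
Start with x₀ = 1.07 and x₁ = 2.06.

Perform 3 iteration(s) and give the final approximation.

f(x) = sin(x) - x/2
x₀ = 1.07, x₁ = 2.06

Secant formula: x_{n+1} = x_n - f(x_n)(x_n - x_{n-1})/(f(x_n) - f(x_{n-1}))

Iteration 1:
  f(1.070000) = 0.342201
  f(2.060000) = -0.147293
  x_2 = 2.060000 - (-0.147293)×(2.060000 - 1.070000)/(-0.147293 - 0.342201)
       = 1.762101
Iteration 2:
  f(2.060000) = -0.147293
  f(1.762101) = 0.100707
  x_3 = 1.762101 - 0.100707×(1.762101 - 2.060000)/(0.100707 - (-0.147293))
       = 1.883071
Iteration 3:
  f(1.762101) = 0.100707
  f(1.883071) = 0.010102
  x_4 = 1.883071 - 0.010102×(1.883071 - 1.762101)/(0.010102 - 0.100707)
       = 1.896558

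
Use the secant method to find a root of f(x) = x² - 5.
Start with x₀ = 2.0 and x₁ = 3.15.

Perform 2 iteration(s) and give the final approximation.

f(x) = x² - 5
x₀ = 2.0, x₁ = 3.15

Secant formula: x_{n+1} = x_n - f(x_n)(x_n - x_{n-1})/(f(x_n) - f(x_{n-1}))

Iteration 1:
  f(2.000000) = -1.000000
  f(3.150000) = 4.922500
  x_2 = 3.150000 - 4.922500×(3.150000 - 2.000000)/(4.922500 - (-1.000000))
       = 2.194175
Iteration 2:
  f(3.150000) = 4.922500
  f(2.194175) = -0.185597
  x_3 = 2.194175 - (-0.185597)×(2.194175 - 3.150000)/(-0.185597 - 4.922500)
       = 2.228904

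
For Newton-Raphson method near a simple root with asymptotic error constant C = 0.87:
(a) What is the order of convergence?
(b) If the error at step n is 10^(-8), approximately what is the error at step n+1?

(a) Newton-Raphson has quadratic (order 2) convergence near simple roots.
    This means |e_{n+1}| ≈ C|e_n|².

(b) With |e_n| = 10^(-8) and C = 0.87:
    |e_{n+1}| ≈ 0.87 × (10^(-8))² = 0.87 × 10^(-16)

(a) 2 (quadratic); (b) |e_{n+1}| ≈ 8.700e-17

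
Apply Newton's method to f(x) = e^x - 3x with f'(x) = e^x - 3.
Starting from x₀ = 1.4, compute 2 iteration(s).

f(x) = e^x - 3x
f'(x) = e^x - 3
x₀ = 1.4

Newton-Raphson formula: x_{n+1} = x_n - f(x_n)/f'(x_n)

Iteration 1:
  f(1.400000) = -0.144800
  f'(1.400000) = 1.055200
  x_1 = 1.400000 - (-0.144800)/1.055200 = 1.537225
Iteration 2:
  f(1.537225) = 0.039989
  f'(1.537225) = 1.651665
  x_2 = 1.537225 - 0.039989/1.651665 = 1.513014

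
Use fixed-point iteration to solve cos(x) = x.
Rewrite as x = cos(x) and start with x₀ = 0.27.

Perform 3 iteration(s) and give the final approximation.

Equation: cos(x) = x
Fixed-point form: x = cos(x)
x₀ = 0.27

x_1 = g(0.270000) = 0.963771
x_2 = g(0.963771) = 0.570427
x_3 = g(0.570427) = 0.841671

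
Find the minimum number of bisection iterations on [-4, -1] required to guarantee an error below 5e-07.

We need (b-a)/2^n ≤ 5e-07
(-1 - (-4))/2^n ≤ 5e-07
3/2^n ≤ 5e-07
2^n ≥ 6000000
n ≥ log₂(6000000) = 22.52
n ≥ 23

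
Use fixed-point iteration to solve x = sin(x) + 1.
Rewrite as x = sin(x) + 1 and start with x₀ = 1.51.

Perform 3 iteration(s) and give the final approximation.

Equation: x = sin(x) + 1
Fixed-point form: x = sin(x) + 1
x₀ = 1.51

x_1 = g(1.510000) = 1.998152
x_2 = g(1.998152) = 1.910065
x_3 = g(1.910065) = 1.942998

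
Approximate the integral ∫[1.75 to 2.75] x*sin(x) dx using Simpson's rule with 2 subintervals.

f(x) = x*sin(x)
a = 1.75, b = 2.75, n = 2
h = (b - a)/n = 0.500000

Simpson's rule: (h/3)[f(x₀) + 4f(x₁) + 2f(x₂) + ... + f(xₙ)]

x_0 = 1.7500, f(x_0) = 1.721975, coefficient = 1
x_1 = 2.2500, f(x_1) = 1.750665, coefficient = 4
x_2 = 2.7500, f(x_2) = 1.049568, coefficient = 1

I ≈ (0.500000/3) × 9.774202 = 1.629034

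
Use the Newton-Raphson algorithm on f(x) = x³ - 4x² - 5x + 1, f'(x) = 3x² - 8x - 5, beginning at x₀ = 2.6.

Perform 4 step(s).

f(x) = x³ - 4x² - 5x + 1
f'(x) = 3x² - 8x - 5
x₀ = 2.6

Newton-Raphson formula: x_{n+1} = x_n - f(x_n)/f'(x_n)

Iteration 1:
  f(2.600000) = -21.464000
  f'(2.600000) = -5.520000
  x_1 = 2.600000 - (-21.464000)/(-5.520000) = -1.288406
Iteration 2:
  f(-1.288406) = -1.336669
  f'(-1.288406) = 10.287215
  x_2 = -1.288406 - (-1.336669)/10.287215 = -1.158471
Iteration 3:
  f(-1.158471) = -0.130596
  f'(-1.158471) = 8.293930
  x_3 = -1.158471 - (-0.130596)/8.293930 = -1.142725
Iteration 4:
  f(-1.142725) = -0.001850
  f'(-1.142725) = 8.059260
  x_4 = -1.142725 - (-0.001850)/8.059260 = -1.142495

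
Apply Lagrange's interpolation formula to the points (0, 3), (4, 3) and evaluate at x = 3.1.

Lagrange interpolation formula:
P(x) = Σ yᵢ × Lᵢ(x)
where Lᵢ(x) = Π_{j≠i} (x - xⱼ)/(xᵢ - xⱼ)

L_0(3.1) = (3.1 - 4)/(0 - 4) = 0.225000
L_1(3.1) = (3.1 - 0)/(4 - 0) = 0.775000

P(3.1) = 3×L_0(3.1) + 3×L_1(3.1)
P(3.1) = 3.000000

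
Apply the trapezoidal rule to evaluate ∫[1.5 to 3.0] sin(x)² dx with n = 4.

f(x) = sin(x)²
a = 1.5, b = 3.0, n = 4
h = (b - a)/n = 0.375000

Trapezoidal rule: (h/2)[f(x₀) + 2f(x₁) + 2f(x₂) + ... + f(xₙ)]

x_0 = 1.5000, f(x_0) = 0.994996, coefficient = 1
x_1 = 1.8750, f(x_1) = 0.910280, coefficient = 2
x_2 = 2.2500, f(x_2) = 0.605398, coefficient = 2
x_3 = 2.6250, f(x_3) = 0.243957, coefficient = 2
x_4 = 3.0000, f(x_4) = 0.019915, coefficient = 1

I ≈ (0.375000/2) × 4.534181 = 0.850159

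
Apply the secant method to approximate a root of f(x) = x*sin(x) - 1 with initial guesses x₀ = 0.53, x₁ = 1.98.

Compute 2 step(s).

f(x) = x*sin(x) - 1
x₀ = 0.53, x₁ = 1.98

Secant formula: x_{n+1} = x_n - f(x_n)(x_n - x_{n-1})/(f(x_n) - f(x_{n-1}))

Iteration 1:
  f(0.530000) = -0.732067
  f(1.980000) = 0.816527
  x_2 = 1.980000 - 0.816527×(1.980000 - 0.530000)/(0.816527 - (-0.732067))
       = 1.215459
Iteration 2:
  f(1.980000) = 0.816527
  f(1.215459) = 0.139528
  x_3 = 1.215459 - 0.139528×(1.215459 - 1.980000)/(0.139528 - 0.816527)
       = 1.057889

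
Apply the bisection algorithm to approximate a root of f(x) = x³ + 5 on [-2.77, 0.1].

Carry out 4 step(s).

f(x) = x³ + 5
Initial interval: [-2.77, 0.1]

Iteration 1:
  c_1 = (-2.770000 + 0.100000)/2 = -1.335000
  f(c_1) = f(-1.335000) = 2.620730
  f(a) × f(c) < 0, new interval: [-2.770000, -1.335000]
Iteration 2:
  c_2 = (-2.770000 + (-1.335000))/2 = -2.052500
  f(c_2) = f(-2.052500) = -3.646682
  f(a) × f(c) ≥ 0, new interval: [-2.052500, -1.335000]
Iteration 3:
  c_3 = (-2.052500 + (-1.335000))/2 = -1.693750
  f(c_3) = f(-1.693750) = 0.140989
  f(a) × f(c) < 0, new interval: [-2.052500, -1.693750]
Iteration 4:
  c_4 = (-2.052500 + (-1.693750))/2 = -1.873125
  f(c_4) = f(-1.873125) = -1.572041
  f(a) × f(c) ≥ 0, new interval: [-1.873125, -1.693750]

After 4 iteration(s), the approximation is c_4 = -1.873125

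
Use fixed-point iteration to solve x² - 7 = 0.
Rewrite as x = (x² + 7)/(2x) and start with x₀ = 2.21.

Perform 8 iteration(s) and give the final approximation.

Equation: x² - 7 = 0
Fixed-point form: x = (x² + 7)/(2x)
x₀ = 2.21

x_1 = g(2.210000) = 2.688710
x_2 = g(2.688710) = 2.646095
x_3 = g(2.646095) = 2.645751
x_4 = g(2.645751) = 2.645751
x_5 = g(2.645751) = 2.645751
x_6 = g(2.645751) = 2.645751
x_7 = g(2.645751) = 2.645751
x_8 = g(2.645751) = 2.645751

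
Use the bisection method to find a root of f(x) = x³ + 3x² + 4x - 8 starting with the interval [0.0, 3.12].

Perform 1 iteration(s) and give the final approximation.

f(x) = x³ + 3x² + 4x - 8
Initial interval: [0.0, 3.12]

Iteration 1:
  c_1 = (0.000000 + 3.120000)/2 = 1.560000
  f(c_1) = f(1.560000) = 9.337216
  f(a) × f(c) < 0, new interval: [0.000000, 1.560000]

After 1 iteration(s), the approximation is c_1 = 1.560000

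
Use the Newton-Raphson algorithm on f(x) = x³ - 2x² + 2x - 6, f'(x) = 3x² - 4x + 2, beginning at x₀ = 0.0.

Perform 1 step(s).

f(x) = x³ - 2x² + 2x - 6
f'(x) = 3x² - 4x + 2
x₀ = 0.0

Newton-Raphson formula: x_{n+1} = x_n - f(x_n)/f'(x_n)

Iteration 1:
  f(0.000000) = -6.000000
  f'(0.000000) = 2.000000
  x_1 = 0.000000 - (-6.000000)/2.000000 = 3.000000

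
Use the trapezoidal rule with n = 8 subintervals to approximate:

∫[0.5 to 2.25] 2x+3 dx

f(x) = 2x+3
a = 0.5, b = 2.25, n = 8
h = (b - a)/n = 0.218750

Trapezoidal rule: (h/2)[f(x₀) + 2f(x₁) + 2f(x₂) + ... + f(xₙ)]

x_0 = 0.5000, f(x_0) = 4.000000, coefficient = 1
x_1 = 0.7188, f(x_1) = 4.437500, coefficient = 2
x_2 = 0.9375, f(x_2) = 4.875000, coefficient = 2
x_3 = 1.1562, f(x_3) = 5.312500, coefficient = 2
x_4 = 1.3750, f(x_4) = 5.750000, coefficient = 2
x_5 = 1.5938, f(x_5) = 6.187500, coefficient = 2
x_6 = 1.8125, f(x_6) = 6.625000, coefficient = 2
x_7 = 2.0312, f(x_7) = 7.062500, coefficient = 2
x_8 = 2.2500, f(x_8) = 7.500000, coefficient = 1

I ≈ (0.218750/2) × 92.000000 = 10.062500
Exact value: 10.062500
Error: 0.000000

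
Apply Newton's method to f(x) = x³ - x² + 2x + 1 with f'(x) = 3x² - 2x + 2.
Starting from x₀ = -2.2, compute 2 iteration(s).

f(x) = x³ - x² + 2x + 1
f'(x) = 3x² - 2x + 2
x₀ = -2.2

Newton-Raphson formula: x_{n+1} = x_n - f(x_n)/f'(x_n)

Iteration 1:
  f(-2.200000) = -18.888000
  f'(-2.200000) = 20.920000
  x_1 = -2.200000 - (-18.888000)/20.920000 = -1.297132
Iteration 2:
  f(-1.297132) = -5.459306
  f'(-1.297132) = 9.641918
  x_2 = -1.297132 - (-5.459306)/9.641918 = -0.730927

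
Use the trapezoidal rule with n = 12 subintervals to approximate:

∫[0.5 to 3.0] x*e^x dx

f(x) = x*e^x
a = 0.5, b = 3.0, n = 12
h = (b - a)/n = 0.208333

Trapezoidal rule: (h/2)[f(x₀) + 2f(x₁) + 2f(x₂) + ... + f(xₙ)]

x_0 = 0.5000, f(x_0) = 0.824361, coefficient = 1
x_1 = 0.7083, f(x_1) = 1.438345, coefficient = 2
x_2 = 0.9167, f(x_2) = 2.292528, coefficient = 2
x_3 = 1.1250, f(x_3) = 3.465244, coefficient = 2
x_4 = 1.3333, f(x_4) = 5.058224, coefficient = 2
x_5 = 1.5417, f(x_5) = 7.203239, coefficient = 2
x_6 = 1.7500, f(x_6) = 10.070555, coefficient = 2
x_7 = 1.9583, f(x_7) = 13.879697, coefficient = 2
x_8 = 2.1667, f(x_8) = 18.913133, coefficient = 2
x_9 = 2.3750, f(x_9) = 25.533656, coefficient = 2
x_10 = 2.5833, f(x_10) = 34.206439, coefficient = 2
x_11 = 2.7917, f(x_11) = 45.526995, coefficient = 2
x_12 = 3.0000, f(x_12) = 60.256611, coefficient = 1

I ≈ (0.208333/2) × 396.257080 = 41.276779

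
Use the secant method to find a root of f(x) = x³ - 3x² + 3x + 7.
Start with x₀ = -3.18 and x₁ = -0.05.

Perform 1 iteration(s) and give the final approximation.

f(x) = x³ - 3x² + 3x + 7
x₀ = -3.18, x₁ = -0.05

Secant formula: x_{n+1} = x_n - f(x_n)(x_n - x_{n-1})/(f(x_n) - f(x_{n-1}))

Iteration 1:
  f(-3.180000) = -65.034632
  f(-0.050000) = 6.842375
  x_2 = -0.050000 - 6.842375×(-0.050000 - (-3.180000))/(6.842375 - (-65.034632))
       = -0.347962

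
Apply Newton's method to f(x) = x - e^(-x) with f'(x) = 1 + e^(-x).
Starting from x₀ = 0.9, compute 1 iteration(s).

f(x) = x - e^(-x)
f'(x) = 1 + e^(-x)
x₀ = 0.9

Newton-Raphson formula: x_{n+1} = x_n - f(x_n)/f'(x_n)

Iteration 1:
  f(0.900000) = 0.493430
  f'(0.900000) = 1.406570
  x_1 = 0.900000 - 0.493430/1.406570 = 0.549196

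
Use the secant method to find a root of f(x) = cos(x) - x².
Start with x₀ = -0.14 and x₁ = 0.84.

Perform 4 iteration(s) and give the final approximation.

f(x) = cos(x) - x²
x₀ = -0.14, x₁ = 0.84

Secant formula: x_{n+1} = x_n - f(x_n)(x_n - x_{n-1})/(f(x_n) - f(x_{n-1}))

Iteration 1:
  f(-0.140000) = 0.970616
  f(0.840000) = -0.038137
  x_2 = 0.840000 - (-0.038137)×(0.840000 - (-0.140000))/(-0.038137 - 0.970616)
       = 0.802950
Iteration 2:
  f(0.840000) = -0.038137
  f(0.802950) = 0.049859
  x_3 = 0.802950 - 0.049859×(0.802950 - 0.840000)/(0.049859 - (-0.038137))
       = 0.823943
Iteration 3:
  f(0.802950) = 0.049859
  f(0.823943) = 0.000452
  x_4 = 0.823943 - 0.000452×(0.823943 - 0.802950)/(0.000452 - 0.049859)
       = 0.824135
Iteration 4:
  f(0.823943) = 0.000452
  f(0.824135) = -0.000005
  x_5 = 0.824135 - (-0.000005)×(0.824135 - 0.823943)/(-0.000005 - 0.000452)
       = 0.824132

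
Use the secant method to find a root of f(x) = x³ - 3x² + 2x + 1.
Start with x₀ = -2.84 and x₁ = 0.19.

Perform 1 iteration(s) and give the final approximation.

f(x) = x³ - 3x² + 2x + 1
x₀ = -2.84, x₁ = 0.19

Secant formula: x_{n+1} = x_n - f(x_n)(x_n - x_{n-1})/(f(x_n) - f(x_{n-1}))

Iteration 1:
  f(-2.840000) = -51.783104
  f(0.190000) = 1.278559
  x_2 = 0.190000 - 1.278559×(0.190000 - (-2.840000))/(1.278559 - (-51.783104))
       = 0.116990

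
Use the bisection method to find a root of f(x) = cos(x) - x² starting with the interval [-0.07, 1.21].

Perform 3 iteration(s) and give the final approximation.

f(x) = cos(x) - x²
Initial interval: [-0.07, 1.21]

Iteration 1:
  c_1 = (-0.070000 + 1.210000)/2 = 0.570000
  f(c_1) = f(0.570000) = 0.517001
  f(a) × f(c) ≥ 0, new interval: [0.570000, 1.210000]
Iteration 2:
  c_2 = (0.570000 + 1.210000)/2 = 0.890000
  f(c_2) = f(0.890000) = -0.162688
  f(a) × f(c) < 0, new interval: [0.570000, 0.890000]
Iteration 3:
  c_3 = (0.570000 + 0.890000)/2 = 0.730000
  f(c_3) = f(0.730000) = 0.212274
  f(a) × f(c) ≥ 0, new interval: [0.730000, 0.890000]

After 3 iteration(s), the approximation is c_3 = 0.730000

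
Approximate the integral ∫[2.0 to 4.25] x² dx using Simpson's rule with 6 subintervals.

f(x) = x²
a = 2.0, b = 4.25, n = 6
h = (b - a)/n = 0.375000

Simpson's rule: (h/3)[f(x₀) + 4f(x₁) + 2f(x₂) + ... + f(xₙ)]

x_0 = 2.0000, f(x_0) = 4.000000, coefficient = 1
x_1 = 2.3750, f(x_1) = 5.640625, coefficient = 4
x_2 = 2.7500, f(x_2) = 7.562500, coefficient = 2
x_3 = 3.1250, f(x_3) = 9.765625, coefficient = 4
x_4 = 3.5000, f(x_4) = 12.250000, coefficient = 2
x_5 = 3.8750, f(x_5) = 15.015625, coefficient = 4
x_6 = 4.2500, f(x_6) = 18.062500, coefficient = 1

I ≈ (0.375000/3) × 183.375000 = 22.921875
Exact value: 22.921875
Error: 0.000000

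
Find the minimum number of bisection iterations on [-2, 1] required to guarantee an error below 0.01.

We need (b-a)/2^n ≤ 0.01
(1 - (-2))/2^n ≤ 0.01
3/2^n ≤ 0.01
2^n ≥ 300
n ≥ log₂(300) = 8.23
n ≥ 9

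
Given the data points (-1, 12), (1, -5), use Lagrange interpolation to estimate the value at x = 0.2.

Lagrange interpolation formula:
P(x) = Σ yᵢ × Lᵢ(x)
where Lᵢ(x) = Π_{j≠i} (x - xⱼ)/(xᵢ - xⱼ)

L_0(0.2) = (0.2 - 1)/(-1 - 1) = 0.400000
L_1(0.2) = (0.2 - (-1))/(1 - (-1)) = 0.600000

P(0.2) = 12×L_0(0.2) + (-5)×L_1(0.2)
P(0.2) = 1.800000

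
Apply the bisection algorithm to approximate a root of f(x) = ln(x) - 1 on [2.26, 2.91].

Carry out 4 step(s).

f(x) = ln(x) - 1
Initial interval: [2.26, 2.91]

Iteration 1:
  c_1 = (2.260000 + 2.910000)/2 = 2.585000
  f(c_1) = f(2.585000) = -0.050274
  f(a) × f(c) ≥ 0, new interval: [2.585000, 2.910000]
Iteration 2:
  c_2 = (2.585000 + 2.910000)/2 = 2.747500
  f(c_2) = f(2.747500) = 0.010691
  f(a) × f(c) < 0, new interval: [2.585000, 2.747500]
Iteration 3:
  c_3 = (2.585000 + 2.747500)/2 = 2.666250
  f(c_3) = f(2.666250) = -0.019327
  f(a) × f(c) ≥ 0, new interval: [2.666250, 2.747500]
Iteration 4:
  c_4 = (2.666250 + 2.747500)/2 = 2.706875
  f(c_4) = f(2.706875) = -0.004205
  f(a) × f(c) ≥ 0, new interval: [2.706875, 2.747500]

After 4 iteration(s), the approximation is c_4 = 2.706875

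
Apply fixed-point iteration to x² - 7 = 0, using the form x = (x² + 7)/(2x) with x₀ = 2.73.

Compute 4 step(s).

Equation: x² - 7 = 0
Fixed-point form: x = (x² + 7)/(2x)
x₀ = 2.73

x_1 = g(2.730000) = 2.647051
x_2 = g(2.647051) = 2.645752
x_3 = g(2.645752) = 2.645751
x_4 = g(2.645751) = 2.645751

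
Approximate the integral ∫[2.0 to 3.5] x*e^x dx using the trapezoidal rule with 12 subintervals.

f(x) = x*e^x
a = 2.0, b = 3.5, n = 12
h = (b - a)/n = 0.125000

Trapezoidal rule: (h/2)[f(x₀) + 2f(x₁) + 2f(x₂) + ... + f(xₙ)]

x_0 = 2.0000, f(x_0) = 14.778112, coefficient = 1
x_1 = 2.1250, f(x_1) = 17.792407, coefficient = 2
x_2 = 2.2500, f(x_2) = 21.347406, coefficient = 2
x_3 = 2.3750, f(x_3) = 25.533656, coefficient = 2
x_4 = 2.5000, f(x_4) = 30.456235, coefficient = 2
x_5 = 2.6250, f(x_5) = 36.237007, coefficient = 2
x_6 = 2.7500, f(x_6) = 43.017238, coefficient = 2
x_7 = 2.8750, f(x_7) = 50.960594, coefficient = 2
x_8 = 3.0000, f(x_8) = 60.256611, coefficient = 2
x_9 = 3.1250, f(x_9) = 71.124672, coefficient = 2
x_10 = 3.2500, f(x_10) = 83.818605, coefficient = 2
x_11 = 3.3750, f(x_11) = 98.631958, coefficient = 2
x_12 = 3.5000, f(x_12) = 115.904082, coefficient = 1

I ≈ (0.125000/2) × 1209.034971 = 75.564686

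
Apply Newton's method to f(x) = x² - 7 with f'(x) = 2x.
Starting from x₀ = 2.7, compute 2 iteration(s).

f(x) = x² - 7
f'(x) = 2x
x₀ = 2.7

Newton-Raphson formula: x_{n+1} = x_n - f(x_n)/f'(x_n)

Iteration 1:
  f(2.700000) = 0.290000
  f'(2.700000) = 5.400000
  x_1 = 2.700000 - 0.290000/5.400000 = 2.646296
Iteration 2:
  f(2.646296) = 0.002884
  f'(2.646296) = 5.292593
  x_2 = 2.646296 - 0.002884/5.292593 = 2.645751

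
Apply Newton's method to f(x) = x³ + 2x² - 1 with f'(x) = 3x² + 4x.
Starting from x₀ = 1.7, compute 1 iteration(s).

f(x) = x³ + 2x² - 1
f'(x) = 3x² + 4x
x₀ = 1.7

Newton-Raphson formula: x_{n+1} = x_n - f(x_n)/f'(x_n)

Iteration 1:
  f(1.700000) = 9.693000
  f'(1.700000) = 15.470000
  x_1 = 1.700000 - 9.693000/15.470000 = 1.073432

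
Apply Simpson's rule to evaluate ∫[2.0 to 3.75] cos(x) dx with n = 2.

f(x) = cos(x)
a = 2.0, b = 3.75, n = 2
h = (b - a)/n = 0.875000

Simpson's rule: (h/3)[f(x₀) + 4f(x₁) + 2f(x₂) + ... + f(xₙ)]

x_0 = 2.0000, f(x_0) = -0.416147, coefficient = 1
x_1 = 2.8750, f(x_1) = -0.964674, coefficient = 4
x_2 = 3.7500, f(x_2) = -0.820559, coefficient = 1

I ≈ (0.875000/3) × -5.095403 = -1.486159
Exact value: -1.480859
Error: 0.005300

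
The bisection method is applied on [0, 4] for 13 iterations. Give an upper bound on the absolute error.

Bisection error bound: |error| ≤ (b-a)/2^n
|error| ≤ (4 - 0)/2^13 = 4/2^13
|error| ≤ 0.0004882812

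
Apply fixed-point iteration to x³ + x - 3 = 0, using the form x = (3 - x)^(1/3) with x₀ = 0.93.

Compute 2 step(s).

Equation: x³ + x - 3 = 0
Fixed-point form: x = (3 - x)^(1/3)
x₀ = 0.93

x_1 = g(0.930000) = 1.274452
x_2 = g(1.274452) = 1.199432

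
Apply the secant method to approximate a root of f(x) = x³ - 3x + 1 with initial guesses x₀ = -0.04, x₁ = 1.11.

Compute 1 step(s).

f(x) = x³ - 3x + 1
x₀ = -0.04, x₁ = 1.11

Secant formula: x_{n+1} = x_n - f(x_n)(x_n - x_{n-1})/(f(x_n) - f(x_{n-1}))

Iteration 1:
  f(-0.040000) = 1.119936
  f(1.110000) = -0.962369
  x_2 = 1.110000 - (-0.962369)×(1.110000 - (-0.040000))/(-0.962369 - 1.119936)
       = 0.578510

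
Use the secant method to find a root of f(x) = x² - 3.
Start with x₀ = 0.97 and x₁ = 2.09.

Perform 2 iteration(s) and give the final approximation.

f(x) = x² - 3
x₀ = 0.97, x₁ = 2.09

Secant formula: x_{n+1} = x_n - f(x_n)(x_n - x_{n-1})/(f(x_n) - f(x_{n-1}))

Iteration 1:
  f(0.970000) = -2.059100
  f(2.090000) = 1.368100
  x_2 = 2.090000 - 1.368100×(2.090000 - 0.970000)/(1.368100 - (-2.059100))
       = 1.642908
Iteration 2:
  f(2.090000) = 1.368100
  f(1.642908) = -0.300852
  x_3 = 1.642908 - (-0.300852)×(1.642908 - 2.090000)/(-0.300852 - 1.368100)
       = 1.723503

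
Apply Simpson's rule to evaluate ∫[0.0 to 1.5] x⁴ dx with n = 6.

f(x) = x⁴
a = 0.0, b = 1.5, n = 6
h = (b - a)/n = 0.250000

Simpson's rule: (h/3)[f(x₀) + 4f(x₁) + 2f(x₂) + ... + f(xₙ)]

x_0 = 0.0000, f(x_0) = 0.000000, coefficient = 1
x_1 = 0.2500, f(x_1) = 0.003906, coefficient = 4
x_2 = 0.5000, f(x_2) = 0.062500, coefficient = 2
x_3 = 0.7500, f(x_3) = 0.316406, coefficient = 4
x_4 = 1.0000, f(x_4) = 1.000000, coefficient = 2
x_5 = 1.2500, f(x_5) = 2.441406, coefficient = 4
x_6 = 1.5000, f(x_6) = 5.062500, coefficient = 1

I ≈ (0.250000/3) × 18.234375 = 1.519531
Exact value: 1.518750
Error: 0.000781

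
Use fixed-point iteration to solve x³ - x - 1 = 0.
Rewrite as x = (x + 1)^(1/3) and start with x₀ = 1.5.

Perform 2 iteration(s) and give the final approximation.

Equation: x³ - x - 1 = 0
Fixed-point form: x = (x + 1)^(1/3)
x₀ = 1.5

x_1 = g(1.500000) = 1.357209
x_2 = g(1.357209) = 1.330861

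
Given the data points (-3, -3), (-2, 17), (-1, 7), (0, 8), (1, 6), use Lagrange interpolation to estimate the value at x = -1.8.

Lagrange interpolation formula:
P(x) = Σ yᵢ × Lᵢ(x)
where Lᵢ(x) = Π_{j≠i} (x - xⱼ)/(xᵢ - xⱼ)

L_0(-1.8) = (-1.8 - (-2))/(-3 - (-2)) × (-1.8 - (-1))/(-3 - (-1)) × (-1.8 - 0)/(-3 - 0) × (-1.8 - 1)/(-3 - 1) = -0.033600
L_1(-1.8) = (-1.8 - (-3))/(-2 - (-3)) × (-1.8 - (-1))/(-2 - (-1)) × (-1.8 - 0)/(-2 - 0) × (-1.8 - 1)/(-2 - 1) = 0.806400
L_2(-1.8) = (-1.8 - (-3))/(-1 - (-3)) × (-1.8 - (-2))/(-1 - (-2)) × (-1.8 - 0)/(-1 - 0) × (-1.8 - 1)/(-1 - 1) = 0.302400
L_3(-1.8) = (-1.8 - (-3))/(0 - (-3)) × (-1.8 - (-2))/(0 - (-2)) × (-1.8 - (-1))/(0 - (-1)) × (-1.8 - 1)/(0 - 1) = -0.089600
L_4(-1.8) = (-1.8 - (-3))/(1 - (-3)) × (-1.8 - (-2))/(1 - (-2)) × (-1.8 - (-1))/(1 - (-1)) × (-1.8 - 0)/(1 - 0) = 0.014400

P(-1.8) = (-3)×L_0(-1.8) + 17×L_1(-1.8) + 7×L_2(-1.8) + 8×L_3(-1.8) + 6×L_4(-1.8)
P(-1.8) = 15.296000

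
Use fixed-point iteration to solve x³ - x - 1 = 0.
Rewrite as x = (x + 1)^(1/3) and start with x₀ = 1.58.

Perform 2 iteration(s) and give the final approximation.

Equation: x³ - x - 1 = 0
Fixed-point form: x = (x + 1)^(1/3)
x₀ = 1.58

x_1 = g(1.580000) = 1.371534
x_2 = g(1.371534) = 1.333551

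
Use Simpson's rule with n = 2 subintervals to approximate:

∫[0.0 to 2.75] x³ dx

f(x) = x³
a = 0.0, b = 2.75, n = 2
h = (b - a)/n = 1.375000

Simpson's rule: (h/3)[f(x₀) + 4f(x₁) + 2f(x₂) + ... + f(xₙ)]

x_0 = 0.0000, f(x_0) = 0.000000, coefficient = 1
x_1 = 1.3750, f(x_1) = 2.599609, coefficient = 4
x_2 = 2.7500, f(x_2) = 20.796875, coefficient = 1

I ≈ (1.375000/3) × 31.195312 = 14.297852
Exact value: 14.297852
Error: 0.000000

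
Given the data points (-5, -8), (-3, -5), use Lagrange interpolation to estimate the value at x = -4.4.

Lagrange interpolation formula:
P(x) = Σ yᵢ × Lᵢ(x)
where Lᵢ(x) = Π_{j≠i} (x - xⱼ)/(xᵢ - xⱼ)

L_0(-4.4) = (-4.4 - (-3))/(-5 - (-3)) = 0.700000
L_1(-4.4) = (-4.4 - (-5))/(-3 - (-5)) = 0.300000

P(-4.4) = (-8)×L_0(-4.4) + (-5)×L_1(-4.4)
P(-4.4) = -7.100000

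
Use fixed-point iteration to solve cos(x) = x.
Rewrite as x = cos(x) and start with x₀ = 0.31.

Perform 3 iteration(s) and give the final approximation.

Equation: cos(x) = x
Fixed-point form: x = cos(x)
x₀ = 0.31

x_1 = g(0.310000) = 0.952334
x_2 = g(0.952334) = 0.579783
x_3 = g(0.579783) = 0.836581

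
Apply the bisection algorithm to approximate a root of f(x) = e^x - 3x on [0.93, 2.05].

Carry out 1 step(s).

f(x) = e^x - 3x
Initial interval: [0.93, 2.05]

Iteration 1:
  c_1 = (0.930000 + 2.050000)/2 = 1.490000
  f(c_1) = f(1.490000) = -0.032904
  f(a) × f(c) ≥ 0, new interval: [1.490000, 2.050000]

After 1 iteration(s), the approximation is c_1 = 1.490000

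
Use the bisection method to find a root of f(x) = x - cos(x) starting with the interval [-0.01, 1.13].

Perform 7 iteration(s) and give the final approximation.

f(x) = x - cos(x)
Initial interval: [-0.01, 1.13]

Iteration 1:
  c_1 = (-0.010000 + 1.130000)/2 = 0.560000
  f(c_1) = f(0.560000) = -0.287255
  f(a) × f(c) ≥ 0, new interval: [0.560000, 1.130000]
Iteration 2:
  c_2 = (0.560000 + 1.130000)/2 = 0.845000
  f(c_2) = f(0.845000) = 0.181269
  f(a) × f(c) < 0, new interval: [0.560000, 0.845000]
Iteration 3:
  c_3 = (0.560000 + 0.845000)/2 = 0.702500
  f(c_3) = f(0.702500) = -0.060729
  f(a) × f(c) ≥ 0, new interval: [0.702500, 0.845000]
Iteration 4:
  c_4 = (0.702500 + 0.845000)/2 = 0.773750
  f(c_4) = f(0.773750) = 0.058455
  f(a) × f(c) < 0, new interval: [0.702500, 0.773750]
Iteration 5:
  c_5 = (0.702500 + 0.773750)/2 = 0.738125
  f(c_5) = f(0.738125) = -0.001607
  f(a) × f(c) ≥ 0, new interval: [0.738125, 0.773750]
Iteration 6:
  c_6 = (0.738125 + 0.773750)/2 = 0.755937
  f(c_6) = f(0.755937) = 0.028309
  f(a) × f(c) < 0, new interval: [0.738125, 0.755937]
Iteration 7:
  c_7 = (0.738125 + 0.755937)/2 = 0.747031
  f(c_7) = f(0.747031) = 0.013322
  f(a) × f(c) < 0, new interval: [0.738125, 0.747031]

After 7 iteration(s), the approximation is c_7 = 0.747031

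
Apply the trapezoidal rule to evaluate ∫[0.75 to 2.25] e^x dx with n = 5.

f(x) = e^x
a = 0.75, b = 2.25, n = 5
h = (b - a)/n = 0.300000

Trapezoidal rule: (h/2)[f(x₀) + 2f(x₁) + 2f(x₂) + ... + f(xₙ)]

x_0 = 0.7500, f(x_0) = 2.117000, coefficient = 1
x_1 = 1.0500, f(x_1) = 2.857651, coefficient = 2
x_2 = 1.3500, f(x_2) = 3.857426, coefficient = 2
x_3 = 1.6500, f(x_3) = 5.206980, coefficient = 2
x_4 = 1.9500, f(x_4) = 7.028688, coefficient = 2
x_5 = 2.2500, f(x_5) = 9.487736, coefficient = 1

I ≈ (0.300000/2) × 49.506224 = 7.425934
Exact value: 7.370736
Error: 0.055198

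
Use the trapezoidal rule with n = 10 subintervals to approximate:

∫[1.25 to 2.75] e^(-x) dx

f(x) = e^(-x)
a = 1.25, b = 2.75, n = 10
h = (b - a)/n = 0.150000

Trapezoidal rule: (h/2)[f(x₀) + 2f(x₁) + 2f(x₂) + ... + f(xₙ)]

x_0 = 1.2500, f(x_0) = 0.286505, coefficient = 1
x_1 = 1.4000, f(x_1) = 0.246597, coefficient = 2
x_2 = 1.5500, f(x_2) = 0.212248, coefficient = 2
x_3 = 1.7000, f(x_3) = 0.182684, coefficient = 2
x_4 = 1.8500, f(x_4) = 0.157237, coefficient = 2
x_5 = 2.0000, f(x_5) = 0.135335, coefficient = 2
x_6 = 2.1500, f(x_6) = 0.116484, coefficient = 2
x_7 = 2.3000, f(x_7) = 0.100259, coefficient = 2
x_8 = 2.4500, f(x_8) = 0.086294, coefficient = 2
x_9 = 2.6000, f(x_9) = 0.074274, coefficient = 2
x_10 = 2.7500, f(x_10) = 0.063928, coefficient = 1

I ≈ (0.150000/2) × 2.973255 = 0.222994
Exact value: 0.222577
Error: 0.000417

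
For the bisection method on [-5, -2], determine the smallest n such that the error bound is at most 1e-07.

We need (b-a)/2^n ≤ 1e-07
(-2 - (-5))/2^n ≤ 1e-07
3/2^n ≤ 1e-07
2^n ≥ 30000000
n ≥ log₂(30000000) = 24.84
n ≥ 25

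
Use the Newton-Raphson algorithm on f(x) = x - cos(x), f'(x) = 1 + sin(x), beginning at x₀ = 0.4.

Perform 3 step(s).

f(x) = x - cos(x)
f'(x) = 1 + sin(x)
x₀ = 0.4

Newton-Raphson formula: x_{n+1} = x_n - f(x_n)/f'(x_n)

Iteration 1:
  f(0.400000) = -0.521061
  f'(0.400000) = 1.389418
  x_1 = 0.400000 - (-0.521061)/1.389418 = 0.775021
Iteration 2:
  f(0.775021) = 0.060615
  f'(0.775021) = 1.699731
  x_2 = 0.775021 - 0.060615/1.699731 = 0.739360
Iteration 3:
  f(0.739360) = 0.000460
  f'(0.739360) = 1.673815
  x_3 = 0.739360 - 0.000460/1.673815 = 0.739085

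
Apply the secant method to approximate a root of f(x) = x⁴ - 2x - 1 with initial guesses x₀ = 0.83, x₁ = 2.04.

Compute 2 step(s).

f(x) = x⁴ - 2x - 1
x₀ = 0.83, x₁ = 2.04

Secant formula: x_{n+1} = x_n - f(x_n)(x_n - x_{n-1})/(f(x_n) - f(x_{n-1}))

Iteration 1:
  f(0.830000) = -2.185417
  f(2.040000) = 12.238915
  x_2 = 2.040000 - 12.238915×(2.040000 - 0.830000)/(12.238915 - (-2.185417))
       = 1.013326
Iteration 2:
  f(2.040000) = 12.238915
  f(1.013326) = -1.972273
  x_3 = 1.013326 - (-1.972273)×(1.013326 - 2.040000)/(-1.972273 - 12.238915)
       = 1.155811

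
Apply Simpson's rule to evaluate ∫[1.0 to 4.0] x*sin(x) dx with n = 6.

f(x) = x*sin(x)
a = 1.0, b = 4.0, n = 6
h = (b - a)/n = 0.500000

Simpson's rule: (h/3)[f(x₀) + 4f(x₁) + 2f(x₂) + ... + f(xₙ)]

x_0 = 1.0000, f(x_0) = 0.841471, coefficient = 1
x_1 = 1.5000, f(x_1) = 1.496242, coefficient = 4
x_2 = 2.0000, f(x_2) = 1.818595, coefficient = 2
x_3 = 2.5000, f(x_3) = 1.496180, coefficient = 4
x_4 = 3.0000, f(x_4) = 0.423360, coefficient = 2
x_5 = 3.5000, f(x_5) = -1.227741, coefficient = 4
x_6 = 4.0000, f(x_6) = -3.027210, coefficient = 1

I ≈ (0.500000/3) × 9.356897 = 1.559483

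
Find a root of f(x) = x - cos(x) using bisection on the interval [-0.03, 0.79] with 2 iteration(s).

f(x) = x - cos(x)
Initial interval: [-0.03, 0.79]

Iteration 1:
  c_1 = (-0.030000 + 0.790000)/2 = 0.380000
  f(c_1) = f(0.380000) = -0.548665
  f(a) × f(c) ≥ 0, new interval: [0.380000, 0.790000]
Iteration 2:
  c_2 = (0.380000 + 0.790000)/2 = 0.585000
  f(c_2) = f(0.585000) = -0.248712
  f(a) × f(c) ≥ 0, new interval: [0.585000, 0.790000]

After 2 iteration(s), the approximation is c_2 = 0.585000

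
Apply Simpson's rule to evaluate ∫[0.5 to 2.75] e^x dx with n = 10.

f(x) = e^x
a = 0.5, b = 2.75, n = 10
h = (b - a)/n = 0.225000

Simpson's rule: (h/3)[f(x₀) + 4f(x₁) + 2f(x₂) + ... + f(xₙ)]

x_0 = 0.5000, f(x_0) = 1.648721, coefficient = 1
x_1 = 0.7250, f(x_1) = 2.064731, coefficient = 4
x_2 = 0.9500, f(x_2) = 2.585710, coefficient = 2
x_3 = 1.1750, f(x_3) = 3.238143, coefficient = 4
x_4 = 1.4000, f(x_4) = 4.055200, coefficient = 2
x_5 = 1.6250, f(x_5) = 5.078419, coefficient = 4
x_6 = 1.8500, f(x_6) = 6.359820, coefficient = 2
x_7 = 2.0750, f(x_7) = 7.964546, coefficient = 4
x_8 = 2.3000, f(x_8) = 9.974182, coefficient = 2
x_9 = 2.5250, f(x_9) = 12.490895, coefficient = 4
x_10 = 2.7500, f(x_10) = 15.642632, coefficient = 1

I ≈ (0.225000/3) × 186.588116 = 13.994109
Exact value: 13.993911
Error: 0.000198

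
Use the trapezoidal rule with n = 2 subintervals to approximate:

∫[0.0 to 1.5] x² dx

f(x) = x²
a = 0.0, b = 1.5, n = 2
h = (b - a)/n = 0.750000

Trapezoidal rule: (h/2)[f(x₀) + 2f(x₁) + 2f(x₂) + ... + f(xₙ)]

x_0 = 0.0000, f(x_0) = 0.000000, coefficient = 1
x_1 = 0.7500, f(x_1) = 0.562500, coefficient = 2
x_2 = 1.5000, f(x_2) = 2.250000, coefficient = 1

I ≈ (0.750000/2) × 3.375000 = 1.265625
Exact value: 1.125000
Error: 0.140625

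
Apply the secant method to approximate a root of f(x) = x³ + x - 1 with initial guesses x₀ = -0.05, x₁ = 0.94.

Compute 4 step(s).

f(x) = x³ + x - 1
x₀ = -0.05, x₁ = 0.94

Secant formula: x_{n+1} = x_n - f(x_n)(x_n - x_{n-1})/(f(x_n) - f(x_{n-1}))

Iteration 1:
  f(-0.050000) = -1.050125
  f(0.940000) = 0.770584
  x_2 = 0.940000 - 0.770584×(0.940000 - (-0.050000))/(0.770584 - (-1.050125))
       = 0.520999
Iteration 2:
  f(0.940000) = 0.770584
  f(0.520999) = -0.337580
  x_3 = 0.520999 - (-0.337580)×(0.520999 - 0.940000)/(-0.337580 - 0.770584)
       = 0.648640
Iteration 3:
  f(0.520999) = -0.337580
  f(0.648640) = -0.078456
  x_4 = 0.648640 - (-0.078456)×(0.648640 - 0.520999)/(-0.078456 - (-0.337580))
       = 0.687286
Iteration 4:
  f(0.648640) = -0.078456
  f(0.687286) = 0.011933
  x_5 = 0.687286 - 0.011933×(0.687286 - 0.648640)/(0.011933 - (-0.078456))
       = 0.682184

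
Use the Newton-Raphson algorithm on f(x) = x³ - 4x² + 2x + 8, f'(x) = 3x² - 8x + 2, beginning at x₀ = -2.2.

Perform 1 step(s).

f(x) = x³ - 4x² + 2x + 8
f'(x) = 3x² - 8x + 2
x₀ = -2.2

Newton-Raphson formula: x_{n+1} = x_n - f(x_n)/f'(x_n)

Iteration 1:
  f(-2.200000) = -26.408000
  f'(-2.200000) = 34.120000
  x_1 = -2.200000 - (-26.408000)/34.120000 = -1.426026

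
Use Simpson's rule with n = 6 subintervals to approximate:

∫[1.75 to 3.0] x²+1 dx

f(x) = x²+1
a = 1.75, b = 3.0, n = 6
h = (b - a)/n = 0.208333

Simpson's rule: (h/3)[f(x₀) + 4f(x₁) + 2f(x₂) + ... + f(xₙ)]

x_0 = 1.7500, f(x_0) = 4.062500, coefficient = 1
x_1 = 1.9583, f(x_1) = 4.835069, coefficient = 4
x_2 = 2.1667, f(x_2) = 5.694444, coefficient = 2
x_3 = 2.3750, f(x_3) = 6.640625, coefficient = 4
x_4 = 2.5833, f(x_4) = 7.673611, coefficient = 2
x_5 = 2.7917, f(x_5) = 8.793403, coefficient = 4
x_6 = 3.0000, f(x_6) = 10.000000, coefficient = 1

I ≈ (0.208333/3) × 121.875000 = 8.463542
Exact value: 8.463542
Error: 0.000000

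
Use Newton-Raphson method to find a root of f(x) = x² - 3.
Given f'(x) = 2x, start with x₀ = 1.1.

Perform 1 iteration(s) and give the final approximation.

f(x) = x² - 3
f'(x) = 2x
x₀ = 1.1

Newton-Raphson formula: x_{n+1} = x_n - f(x_n)/f'(x_n)

Iteration 1:
  f(1.100000) = -1.790000
  f'(1.100000) = 2.200000
  x_1 = 1.100000 - (-1.790000)/2.200000 = 1.913636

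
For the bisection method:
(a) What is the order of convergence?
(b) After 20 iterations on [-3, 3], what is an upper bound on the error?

(a) Bisection has linear (order 1) convergence; the error is halved each step.

(b) Error bound = (b-a)/2^n = (3 - (-3))/2^{20}
    = 6/2^{20}

(a) 1 (linear); (b) error ≤ 5.72e-06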